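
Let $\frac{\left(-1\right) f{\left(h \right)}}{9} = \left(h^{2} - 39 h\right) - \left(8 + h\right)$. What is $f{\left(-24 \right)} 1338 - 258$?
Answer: $-18400434$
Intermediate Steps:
$f{\left(h \right)} = 72 - 9 h^{2} + 360 h$ ($f{\left(h \right)} = - 9 \left(\left(h^{2} - 39 h\right) - \left(8 + h\right)\right) = - 9 \left(-8 + h^{2} - 40 h\right) = 72 - 9 h^{2} + 360 h$)
$f{\left(-24 \right)} 1338 - 258 = \left(72 - 9 \left(-24\right)^{2} + 360 \left(-24\right)\right) 1338 - 258 = \left(72 - 5184 - 8640\right) 1338 - 258 = \left(-13752\right) 1338 - 258 = -18400176 - 258 = -18400434$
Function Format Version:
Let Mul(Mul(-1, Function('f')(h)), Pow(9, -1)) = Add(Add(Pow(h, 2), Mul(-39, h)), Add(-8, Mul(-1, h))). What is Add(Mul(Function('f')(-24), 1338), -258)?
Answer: -18400434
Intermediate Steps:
Function('f')(h) = Add(72, Mul(-9, Pow(h, 2)), Mul(360, h)) (Function('f')(h) = Mul(-9, Add(Add(Pow(h, 2), Mul(-39, h)), Add(-8, Mul(-1, h)))) = Mul(-9, Add(-8, Pow(h, 2), Mul(-40, h))) = Add(72, Mul(-9, Pow(h, 2)), Mul(360, h)))
Add(Mul(Function('f')(-24), 1338), -258) = Add(Mul(Add(72, Mul(-9, Pow(-24, 2)), Mul(360, -24)), 1338), -258) = Add(Mul(Add(72, Mul(-9, 576), -8640), 1338), -258) = Add(Mul(Add(72, -5184, -8640), 1338), -258) = Add(Mul(-13752, 1338), -258) = Add(-18400176, -258) = -18400434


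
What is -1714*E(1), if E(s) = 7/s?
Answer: -11998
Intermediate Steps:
-1714*E(1) = -11998/1 = -11998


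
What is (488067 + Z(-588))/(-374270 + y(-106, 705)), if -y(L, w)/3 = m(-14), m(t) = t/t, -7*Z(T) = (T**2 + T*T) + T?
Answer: -389367/374273 ≈ -1.0403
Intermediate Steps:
Z(T) = -2*T**2/7 - T/7 (Z(T) = -((T**2 + T*T) + T)/7 = -((T**2 + T**2) + T)/7 = -(2*T**2 + T)/7 = -(T + 2*T**2)/7 = -2*T**2/7 - T/7)
m(t) = 1
y(L, w) = -3 (y(L, w) = -3*1 = -3)
(488067 + Z(-588))/(-374270 + y(-106, 705)) = (488067 - 1/7*(-588)*(1 + 2*(-588)))/(-374270 - 3) = (488067 - 1/7*(-588)*(1 - 1176))/(-374273) = (488067 - 1/7*(-588)*(-1175))*(-1/374273) = (488067 - 98700)*(-1/374273) = 389367*(-1/374273) = -389367/374273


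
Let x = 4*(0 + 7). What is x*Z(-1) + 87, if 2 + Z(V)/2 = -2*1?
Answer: -137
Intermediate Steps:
x = 28 (x = 4*7 = 28)
Z(V) = -8 (Z(V) = -4 + 2*(-2*1) = -4 + 2*(-2) = -4 - 4 = -8)
x*Z(-1) + 87 = 28*(-8) + 87 = -224 + 87 = -137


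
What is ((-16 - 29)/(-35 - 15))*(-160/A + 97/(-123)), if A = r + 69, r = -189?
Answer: 201/410 ≈ 0.49024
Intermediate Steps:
A = -120 (A = -189 + 69 = -120)
((-16 - 29)/(-35 - 15))*(-160/A + 97/(-123)) = ((-16 - 29)/(-35 - 15))*(-160/(-120) + 97/(-123)) = (-45/(-50))*(-160*(-1/120) + 97*(-1/123)) = (-45*(-1/50))*(4/3 - 97/123) = (9/10)*(67/123) = 201/410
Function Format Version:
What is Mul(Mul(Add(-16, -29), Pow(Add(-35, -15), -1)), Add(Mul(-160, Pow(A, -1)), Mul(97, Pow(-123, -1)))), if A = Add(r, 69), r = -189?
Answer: Rational(201, 410) ≈ 0.49024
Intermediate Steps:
A = -120 (A = Add(-189, 69) = -120)
Mul(Mul(Add(-16, -29), Pow(Add(-35, -15), -1)), Add(Mul(-160, Pow(A, -1)), Mul(97, Pow(-123, -1)))) = Mul(Mul(Add(-16, -29), Pow(Add(-35, -15), -1)), Add(Mul(-160, Pow(-120, -1)), Mul(97, Pow(-123, -1)))) = Mul(Mul(-45, Pow(-50, -1)), Add(Mul(-160, Rational(-1, 120)), Mul(97, Rational(-1, 123)))) = Mul(Mul(-45, Rational(-1, 50)), Add(Rational(4, 3), Rational(-97, 123))) = Mul(Rational(9, 10), Rational(67, 123)) = Rational(201, 410)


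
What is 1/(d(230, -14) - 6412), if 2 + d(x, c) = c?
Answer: -1/6428 ≈ -0.00015557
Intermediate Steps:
d(x, c) = -2 + c
1/(d(230, -14) - 6412) = 1/((-2 - 14) - 6412) = 1/(-16 - 6412) = 1/(-6428) = -1/6428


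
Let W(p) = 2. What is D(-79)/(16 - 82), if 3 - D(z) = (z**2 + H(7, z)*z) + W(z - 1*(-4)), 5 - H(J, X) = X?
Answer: -6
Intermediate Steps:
H(J, X) = 5 - X
D(z) = 1 - z**2 - z*(5 - z) (D(z) = 3 - ((z**2 + (5 - z)*z) + 2) = 3 - ((z**2 + z*(5 - z)) + 2) = 3 - (2 + z**2 + z*(5 - z)) = 3 + (-2 - z**2 - z*(5 - z)) = 1 - z**2 - z*(5 - z))
D(-79)/(16 - 82) = (1 - 5*(-79))/(16 - 82) = (1 + 395)/(-66) = -1/66*396 = -6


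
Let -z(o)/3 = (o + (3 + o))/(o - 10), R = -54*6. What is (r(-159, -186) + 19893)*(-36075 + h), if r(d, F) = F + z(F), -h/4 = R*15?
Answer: -64235470275/196 ≈ -3.2773e+8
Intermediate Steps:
R = -324
h = 19440 (h = -(-1296)*15 = -4*(-4860) = 19440)
z(o) = -3*(3 + 2*o)/(-10 + o) (z(o) = -3*(o + (3 + o))/(o - 10) = -3*(3 + 2*o)/(-10 + o))
r(d, F) = F + 3*(-3 - 2*F)/(-10 + F)
(r(-159, -186) + 19893)*(-36075 + h) = ((-9 + (-186)**2 - 16*(-186))/(-10 - 186) + 19893)*(-36075 + 19440) = ((-9 + 34596 + 2976)/(-196) + 19893)*(-16635) = (-1/196*37563 + 19893)*(-16635) = (-37563/196 + 19893)*(-16635) = (3861465/196)*(-16635) = -64235470275/196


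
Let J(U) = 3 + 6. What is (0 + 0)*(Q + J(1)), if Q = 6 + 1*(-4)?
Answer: 0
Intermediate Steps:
J(U) = 9
Q = 2 (Q = 6 - 4 = 2)
(0 + 0)*(Q + J(1)) = (0 + 0)*(2 + 9) = 0*11 = 0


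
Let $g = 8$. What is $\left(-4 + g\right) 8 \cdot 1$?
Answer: $32$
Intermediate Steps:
$\left(-4 + g\right) 8 \cdot 1 = \left(-4 + 8\right) 8 \cdot 1 = 4 \cdot 8 = 32$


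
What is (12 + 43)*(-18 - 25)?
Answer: -2365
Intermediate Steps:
(12 + 43)*(-18 - 25) = 55*(-43) = -2365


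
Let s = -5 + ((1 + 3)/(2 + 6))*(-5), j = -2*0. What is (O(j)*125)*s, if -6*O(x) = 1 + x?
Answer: 625/4 ≈ 156.25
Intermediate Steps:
j = 0
O(x) = -1/6 - x/6 (O(x) = -(1 + x)/6 = -1/6 - x/6)
s = -15/2 (s = -5 + (4/8)*(-5) = -5 + (4*(1/8))*(-5) = -5 + (1/2)*(-5) = -5 - 5/2 = -15/2 ≈ -7.5000)
(O(j)*125)*s = ((-1/6 - 1/6*0)*125)*(-15/2) = ((-1/6 + 0)*125)*(-15/2) = -1/6*125*(-15/2) = -125/6*(-15/2) = 625/4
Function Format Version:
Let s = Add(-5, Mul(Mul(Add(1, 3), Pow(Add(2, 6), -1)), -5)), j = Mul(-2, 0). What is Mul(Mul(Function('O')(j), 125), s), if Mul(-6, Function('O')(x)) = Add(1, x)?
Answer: Rational(625, 4) ≈ 156.25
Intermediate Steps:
j = 0
Function('O')(x) = Add(Rational(-1, 6), Mul(Rational(-1, 6), x)) (Function('O')(x) = Mul(Rational(-1, 6), Add(1, x)) = Add(Rational(-1, 6), Mul(Rational(-1, 6), x)))
s = Rational(-15, 2) (s = Add(-5, Mul(Mul(4, Pow(8, -1)), -5)) = Add(-5, Mul(Mul(4, Rational(1, 8)), -5)) = Add(-5, Mul(Rational(1, 2), -5)) = Add(-5, Rational(-5, 2)) = Rational(-15, 2) ≈ -7.5000)
Mul(Mul(Function('O')(j), 125), s) = Mul(Mul(Add(Rational(-1, 6), Mul(Rational(-1, 6), 0)), 125), Rational(-15, 2)) = Mul(Mul(Add(Rational(-1, 6), 0), 125), Rational(-15, 2)) = Mul(Mul(Rational(-1, 6), 125), Rational(-15, 2)) = Mul(Rational(-125, 6), Rational(-15, 2)) = Rational(625, 4)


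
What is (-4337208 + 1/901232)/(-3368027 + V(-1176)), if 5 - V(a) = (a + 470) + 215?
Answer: 3908830640255/3034926698192 ≈ 1.2879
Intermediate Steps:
V(a) = -680 - a (V(a) = 5 - ((a + 470) + 215) = 5 - ((470 + a) + 215) = 5 - (685 + a) = 5 + (-685 - a) = -680 - a)
(-4337208 + 1/901232)/(-3368027 + V(-1176)) = (-4337208 + 1/901232)/(-3368027 + (-680 - 1*(-1176))) = (-4337208 + 1/901232)/(-3368027 + (-680 + 1176)) = -3908830640255/(901232*(-3368027 + 496)) = -3908830640255/901232/(-3367531) = -3908830640255/901232*(-1/3367531) = 3908830640255/3034926698192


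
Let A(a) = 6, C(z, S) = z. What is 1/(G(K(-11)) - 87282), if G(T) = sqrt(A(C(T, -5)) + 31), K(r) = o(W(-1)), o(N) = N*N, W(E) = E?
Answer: -87282/7618147487 - sqrt(37)/7618147487 ≈ -1.1458e-5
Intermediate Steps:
o(N) = N**2
K(r) = 1 (K(r) = (-1)**2 = 1)
G(T) = sqrt(37) (G(T) = sqrt(6 + 31) = sqrt(37))
1/(G(K(-11)) - 87282) = 1/(sqrt(37) - 87282) = 1/(-87282 + sqrt(37))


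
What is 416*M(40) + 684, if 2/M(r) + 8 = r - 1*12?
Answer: 3628/5 ≈ 725.60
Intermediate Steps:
M(r) = 2/(-20 + r) (M(r) = 2/(-8 + (r - 1*12)) = 2/(-8 + (r - 12)) = 2/(-8 + (-12 + r)) = 2/(-20 + r))
416*M(40) + 684 = 416*(2/(-20 + 40)) + 684 = 416*(2/20) + 684 = 416*(2*(1/20)) + 684 = 416*(⅒) + 684 = 208/5 + 684 = 3628/5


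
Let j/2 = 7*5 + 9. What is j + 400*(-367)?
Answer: -146712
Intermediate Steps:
j = 88 (j = 2*(7*5 + 9) = 2*(35 + 9) = 2*44 = 88)
j + 400*(-367) = 88 + 400*(-367) = 88 - 146800 = -146712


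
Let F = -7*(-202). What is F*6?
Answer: 8484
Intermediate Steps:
F = 1414
F*6 = 1414*6 = 8484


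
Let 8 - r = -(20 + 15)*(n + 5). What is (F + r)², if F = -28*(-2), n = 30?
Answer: 1661521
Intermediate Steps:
r = 1233 (r = 8 - (-1)*(20 + 15)*(30 + 5) = 8 - (-1)*35*35 = 8 - (-1)*1225 = 8 - 1*(-1225) = 8 + 1225 = 1233)
F = 56 (F = -14*(-4) = 56)
(F + r)² = (56 + 1233)² = 1289² = 1661521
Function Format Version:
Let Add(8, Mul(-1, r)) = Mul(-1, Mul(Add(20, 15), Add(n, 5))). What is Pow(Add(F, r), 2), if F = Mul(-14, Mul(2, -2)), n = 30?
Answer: 1661521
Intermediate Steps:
r = 1233 (r = Add(8, Mul(-1, Mul(-1, Mul(Add(20, 15), Add(30, 5))))) = Add(8, Mul(-1, Mul(-1, Mul(35, 35)))) = Add(8, Mul(-1, Mul(-1, 1225))) = Add(8, Mul(-1, -1225)) = Add(8, 1225) = 1233)
F = 56 (F = Mul(-14, -4) = 56)
Pow(Add(F, r), 2) = Pow(Add(56, 1233), 2) = Pow(1289, 2) = 1661521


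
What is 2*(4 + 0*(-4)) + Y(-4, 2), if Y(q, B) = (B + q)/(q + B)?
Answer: 9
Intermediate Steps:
Y(q, B) = 1 (Y(q, B) = (B + q)/(B + q) = 1)
2*(4 + 0*(-4)) + Y(-4, 2) = 2*(4 + 0*(-4)) + 1 = 2*(4 + 0) + 1 = 2*4 + 1 = 8 + 1 = 9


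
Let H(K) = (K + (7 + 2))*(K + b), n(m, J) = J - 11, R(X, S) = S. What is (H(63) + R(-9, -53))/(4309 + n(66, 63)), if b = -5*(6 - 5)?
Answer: 589/623 ≈ 0.94543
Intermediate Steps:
b = -5 (b = -5*1 = -5)
n(m, J) = -11 + J
H(K) = (-5 + K)*(9 + K) (H(K) = (K + (7 + 2))*(K - 5) = (K + 9)*(-5 + K) = (9 + K)*(-5 + K) = (-5 + K)*(9 + K))
(H(63) + R(-9, -53))/(4309 + n(66, 63)) = ((-45 + 63**2 + 4*63) - 53)/(4309 + (-11 + 63)) = ((-45 + 3969 + 252) - 53)/(4309 + 52) = (4176 - 53)/4361 = 4123*(1/4361) = 589/623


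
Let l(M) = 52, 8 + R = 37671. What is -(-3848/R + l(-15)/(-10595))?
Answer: 3286772/30695345 ≈ 0.10708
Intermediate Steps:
R = 37663 (R = -8 + 37671 = 37663)
-(-3848/R + l(-15)/(-10595)) = -(-3848/37663 + 52/(-10595)) = -(-3848*1/37663 + 52*(-1/10595)) = -(-3848/37663 - 4/815) = -1*(-3286772/30695345) = 3286772/30695345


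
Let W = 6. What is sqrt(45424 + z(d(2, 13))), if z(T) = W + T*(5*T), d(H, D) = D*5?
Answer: 3*sqrt(7395) ≈ 257.98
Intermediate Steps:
d(H, D) = 5*D
z(T) = 6 + 5*T**2 (z(T) = 6 + T*(5*T) = 6 + 5*T**2)
sqrt(45424 + z(d(2, 13))) = sqrt(45424 + (6 + 5*(5*13)**2)) = sqrt(45424 + (6 + 5*65**2)) = sqrt(45424 + (6 + 5*4225)) = sqrt(45424 + (6 + 21125)) = sqrt(45424 + 21131) = sqrt(66555) = 3*sqrt(7395)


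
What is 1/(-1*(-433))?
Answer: 1/433 ≈ 0.0023095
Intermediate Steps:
1/(-1*(-433)) = 1/433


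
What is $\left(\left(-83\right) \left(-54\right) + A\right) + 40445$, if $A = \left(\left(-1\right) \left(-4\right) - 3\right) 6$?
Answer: $44933$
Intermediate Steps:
$A = 6$ ($A = \left(4 - 3\right) 6 = 1 \cdot 6 = 6$)
$\left(\left(-83\right) \left(-54\right) + A\right) + 40445 = \left(\left(-83\right) \left(-54\right) + 6\right) + 40445 = \left(4482 + 6\right) + 40445 = 4488 + 40445 = 44933$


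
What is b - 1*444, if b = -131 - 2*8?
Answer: -591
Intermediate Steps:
b = -147 (b = -131 - 1*16 = -131 - 16 = -147)
b - 1*444 = -147 - 1*444 = -147 - 444 = -591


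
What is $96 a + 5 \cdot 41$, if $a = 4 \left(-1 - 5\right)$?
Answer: $-2099$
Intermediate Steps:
$a = -24$ ($a = 4 \left(-6\right) = -24$)
$96 a + 5 \cdot 41 = 96 \left(-24\right) + 5 \cdot 41 = -2304 + 205 = -2099$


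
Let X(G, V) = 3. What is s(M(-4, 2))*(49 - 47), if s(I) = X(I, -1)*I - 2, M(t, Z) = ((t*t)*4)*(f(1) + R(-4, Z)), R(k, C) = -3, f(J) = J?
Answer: -772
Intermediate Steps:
M(t, Z) = -8*t² (M(t, Z) = ((t*t)*4)*(1 - 3) = (t²*4)*(-2) = (4*t²)*(-2) = -8*t²)
s(I) = -2 + 3*I (s(I) = 3*I - 2 = -2 + 3*I)
s(M(-4, 2))*(49 - 47) = (-2 + 3*(-8*(-4)²))*(49 - 47) = (-2 + 3*(-8*16))*2 = (-2 + 3*(-128))*2 = (-2 - 384)*2 = -386*2 = -772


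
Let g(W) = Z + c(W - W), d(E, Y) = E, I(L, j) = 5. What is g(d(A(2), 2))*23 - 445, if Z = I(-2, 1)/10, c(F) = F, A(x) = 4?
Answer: -867/2 ≈ -433.50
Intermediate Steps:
Z = 1/2 (Z = 5/10 = 5*(1/10) = 1/2 ≈ 0.50000)
g(W) = 1/2 (g(W) = 1/2 + (W - W) = 1/2 + 0 = 1/2)
g(d(A(2), 2))*23 - 445 = (1/2)*23 - 445 = 23/2 - 445 = -867/2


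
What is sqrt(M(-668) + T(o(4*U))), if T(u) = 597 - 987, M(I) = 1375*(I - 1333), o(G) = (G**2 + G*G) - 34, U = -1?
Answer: I*sqrt(2751765) ≈ 1658.8*I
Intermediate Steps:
o(G) = -34 + 2*G**2 (o(G) = (G**2 + G**2) - 34 = 2*G**2 - 34 = -34 + 2*G**2)
M(I) = -1832875 + 1375*I (M(I) = 1375*(-1333 + I) = -1832875 + 1375*I)
T(u) = -390
sqrt(M(-668) + T(o(4*U))) = sqrt((-1832875 + 1375*(-668)) - 390) = sqrt((-1832875 - 918500) - 390) = sqrt(-2751375 - 390) = sqrt(-2751765) = I*sqrt(2751765)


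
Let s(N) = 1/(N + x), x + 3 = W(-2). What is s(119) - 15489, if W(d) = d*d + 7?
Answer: -1967102/127 ≈ -15489.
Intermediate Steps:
W(d) = 7 + d² (W(d) = d² + 7 = 7 + d²)
x = 8 (x = -3 + (7 + (-2)²) = -3 + (7 + 4) = -3 + 11 = 8)
s(N) = 1/(8 + N) (s(N) = 1/(N + 8) = 1/(8 + N))
s(119) - 15489 = 1/(8 + 119) - 15489 = 1/127 - 15489 = -1967102/127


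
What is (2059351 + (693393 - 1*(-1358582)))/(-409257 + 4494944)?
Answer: 4111326/4085687 ≈ 1.0063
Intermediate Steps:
(2059351 + (693393 - 1*(-1358582)))/(-409257 + 4494944) = (2059351 + (693393 + 1358582))/4085687 = (2059351 + 2051975)*(1/4085687) = 4111326*(1/4085687) = 4111326/4085687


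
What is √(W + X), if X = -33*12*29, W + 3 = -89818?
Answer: I*√101305 ≈ 318.28*I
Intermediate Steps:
W = -89821 (W = -3 - 89818 = -89821)
X = -11484 (X = -396*29 = -11484)
√(W + X) = √(-89821 - 11484) = √(-101305) = I*√101305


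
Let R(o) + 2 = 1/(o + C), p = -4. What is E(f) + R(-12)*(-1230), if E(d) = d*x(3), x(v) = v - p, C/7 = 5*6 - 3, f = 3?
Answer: 145969/59 ≈ 2474.1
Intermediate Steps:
C = 189 (C = 7*(5*6 - 3) = 7*(30 - 3) = 7*27 = 189)
R(o) = -2 + 1/(189 + o) (R(o) = -2 + 1/(o + 189) = -2 + 1/(189 + o))
x(v) = 4 + v (x(v) = v - 1*(-4) = v + 4 = 4 + v)
E(d) = 7*d (E(d) = d*(4 + 3) = d*7 = 7*d)
E(f) + R(-12)*(-1230) = 7*3 + ((-377 - 2*(-12))/(189 - 12))*(-1230) = 21 + ((-377 + 24)/177)*(-1230) = 21 + ((1/177)*(-353))*(-1230) = 21 - 353/177*(-1230) = 21 + 144730/59 = 145969/59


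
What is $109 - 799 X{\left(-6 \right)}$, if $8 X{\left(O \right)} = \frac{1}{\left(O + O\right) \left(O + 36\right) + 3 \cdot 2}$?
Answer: $\frac{309487}{2832} \approx 109.28$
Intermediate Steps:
$X{\left(O \right)} = \frac{1}{8 \left(6 + 2 O \left(36 + O\right)\right)}$ ($X{\left(O \right)} = \frac{1}{8 \left(\left(O + O\right) \left(O + 36\right) + 3 \cdot 2\right)} = \frac{1}{8 \left(2 O \left(36 + O\right) + 6\right)} = \frac{1}{8 \left(6 + 2 O \left(36 + O\right)\right)}$)
$109 - 799 X{\left(-6 \right)} = 109 - 799 \frac{1}{16 \left(3 + \left(-6\right)^{2} + 36 \left(-6\right)\right)} = 109 - 799 \frac{1}{16 \left(3 + 36 - 216\right)} = 109 - 799 \frac{1}{16 \left(-177\right)} = 109 - 799 \cdot \frac{1}{16} \left(- \frac{1}{177}\right) = 109 - - \frac{799}{2832} = 109 + \frac{799}{2832} = \frac{309487}{2832}$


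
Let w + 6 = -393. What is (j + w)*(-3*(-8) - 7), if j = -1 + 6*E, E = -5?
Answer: -7310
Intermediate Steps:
w = -399 (w = -6 - 393 = -399)
j = -31 (j = -1 + 6*(-5) = -1 - 30 = -31)
(j + w)*(-3*(-8) - 7) = (-31 - 399)*(-3*(-8) - 7) = -430*(24 - 7) = -430*17 = -7310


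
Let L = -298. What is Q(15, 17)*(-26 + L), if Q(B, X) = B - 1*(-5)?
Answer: -6480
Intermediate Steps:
Q(B, X) = 5 + B (Q(B, X) = B + 5 = 5 + B)
Q(15, 17)*(-26 + L) = (5 + 15)*(-26 - 298) = 20*(-324) = -6480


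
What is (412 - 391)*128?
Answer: 2688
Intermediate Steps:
(412 - 391)*128 = 21*128 = 2688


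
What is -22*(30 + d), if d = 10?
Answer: -880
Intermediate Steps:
-22*(30 + d) = -22*(30 + 10) = -22*40 = -880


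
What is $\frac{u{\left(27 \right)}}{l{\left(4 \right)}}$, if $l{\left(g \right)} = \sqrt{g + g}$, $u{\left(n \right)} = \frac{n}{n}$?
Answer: $\frac{\sqrt{2}}{4} \approx 0.35355$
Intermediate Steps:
$u{\left(n \right)} = 1$
$l{\left(g \right)} = \sqrt{2} \sqrt{g}$ ($l{\left(g \right)} = \sqrt{2 g} = \sqrt{2} \sqrt{g}$)
$\frac{u{\left(27 \right)}}{l{\left(4 \right)}} = 1 \frac{1}{\sqrt{2} \sqrt{4}} = 1 \frac{1}{\sqrt{2} \cdot 2} = 1 \frac{1}{2 \sqrt{2}} = 1 \frac{\sqrt{2}}{4} = \frac{\sqrt{2}}{4}$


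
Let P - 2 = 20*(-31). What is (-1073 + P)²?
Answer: 2859481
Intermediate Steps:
P = -618 (P = 2 + 20*(-31) = 2 - 620 = -618)
(-1073 + P)² = (-1073 - 618)² = (-1691)² = 2859481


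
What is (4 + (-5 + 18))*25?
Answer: 425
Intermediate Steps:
(4 + (-5 + 18))*25 = (4 + 13)*25 = 17*25 = 425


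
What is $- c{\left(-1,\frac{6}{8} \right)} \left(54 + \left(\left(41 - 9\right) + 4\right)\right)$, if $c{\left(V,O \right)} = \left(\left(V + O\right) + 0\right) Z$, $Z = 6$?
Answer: $135$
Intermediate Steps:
$c{\left(V,O \right)} = 6 O + 6 V$ ($c{\left(V,O \right)} = \left(\left(V + O\right) + 0\right) 6 = \left(\left(O + V\right) + 0\right) 6 = \left(O + V\right) 6 = 6 O + 6 V$)
$- c{\left(-1,\frac{6}{8} \right)} \left(54 + \left(\left(41 - 9\right) + 4\right)\right) = - \left(6 \cdot \frac{6}{8} + 6 \left(-1\right)\right) \left(54 + \left(\left(41 - 9\right) + 4\right)\right) = - \left(6 \cdot 6 \cdot \frac{1}{8} - 6\right) \left(54 + \left(32 + 4\right)\right) = - \left(6 \cdot \frac{3}{4} - 6\right) \left(54 + 36\right) = - \left(\frac{9}{2} - 6\right) 90 = - \frac{\left(-3\right) 90}{2} = \left(-1\right) \left(-135\right) = 135$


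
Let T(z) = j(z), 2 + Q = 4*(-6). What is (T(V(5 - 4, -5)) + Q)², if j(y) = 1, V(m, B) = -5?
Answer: 625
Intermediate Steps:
Q = -26 (Q = -2 + 4*(-6) = -2 - 24 = -26)
T(z) = 1
(T(V(5 - 4, -5)) + Q)² = (1 - 26)² = (-25)² = 625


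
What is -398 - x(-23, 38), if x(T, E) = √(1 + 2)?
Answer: -398 - √3 ≈ -399.73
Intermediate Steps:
x(T, E) = √3
-398 - x(-23, 38) = -398 - √3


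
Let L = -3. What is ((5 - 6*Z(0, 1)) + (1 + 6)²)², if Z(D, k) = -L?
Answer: 1296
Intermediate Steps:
Z(D, k) = 3 (Z(D, k) = -1*(-3) = 3)
((5 - 6*Z(0, 1)) + (1 + 6)²)² = ((5 - 6*3) + (1 + 6)²)² = ((5 - 18) + 7²)² = (-13 + 49)² = 36² = 1296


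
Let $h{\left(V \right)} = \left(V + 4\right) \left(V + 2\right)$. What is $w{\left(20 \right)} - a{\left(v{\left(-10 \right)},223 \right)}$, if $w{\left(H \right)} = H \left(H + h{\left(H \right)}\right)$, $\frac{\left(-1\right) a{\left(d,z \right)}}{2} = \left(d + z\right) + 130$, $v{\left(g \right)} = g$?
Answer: $11646$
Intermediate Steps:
$a{\left(d,z \right)} = -260 - 2 d - 2 z$ ($a{\left(d,z \right)} = - 2 \left(\left(d + z\right) + 130\right) = - 2 \left(130 + d + z\right) = -260 - 2 d - 2 z$)
$h{\left(V \right)} = \left(2 + V\right) \left(4 + V\right)$ ($h{\left(V \right)} = \left(4 + V\right) \left(2 + V\right) = \left(2 + V\right) \left(4 + V\right)$)
$w{\left(H \right)} = H \left(8 + H^{2} + 7 H\right)$ ($w{\left(H \right)} = H \left(H + \left(8 + H^{2} + 6 H\right)\right) = H \left(8 + H^{2} + 7 H\right)$)
$w{\left(20 \right)} - a{\left(v{\left(-10 \right)},223 \right)} = 20 \left(8 + 20^{2} + 7 \cdot 20\right) - \left(-260 - -20 - 446\right) = 20 \left(8 + 400 + 140\right) - \left(-260 + 20 - 446\right) = 20 \cdot 548 - -686 = 10960 + 686 = 11646$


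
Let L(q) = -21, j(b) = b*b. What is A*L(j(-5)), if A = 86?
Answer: -1806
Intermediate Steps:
j(b) = b**2
A*L(j(-5)) = 86*(-21) = -1806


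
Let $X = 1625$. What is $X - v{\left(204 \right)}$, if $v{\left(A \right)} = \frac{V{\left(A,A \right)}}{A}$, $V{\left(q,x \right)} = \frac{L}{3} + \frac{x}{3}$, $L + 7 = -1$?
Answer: $\frac{248576}{153} \approx 1624.7$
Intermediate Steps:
$L = -8$ ($L = -7 - 1 = -8$)
$V{\left(q,x \right)} = - \frac{8}{3} + \frac{x}{3}$
$v{\left(A \right)} = \frac{- \frac{8}{3} + \frac{A}{3}}{A}$
$X - v{\left(204 \right)} = 1625 - \frac{-8 + 204}{3 \cdot 204} = 1625 - \frac{1}{3} \cdot \frac{1}{204} \cdot 196 = 1625 - \frac{49}{153} = \frac{248576}{153}$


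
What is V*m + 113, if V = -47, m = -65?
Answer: 3168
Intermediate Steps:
V*m + 113 = -47*(-65) + 113 = 3055 + 113 = 3168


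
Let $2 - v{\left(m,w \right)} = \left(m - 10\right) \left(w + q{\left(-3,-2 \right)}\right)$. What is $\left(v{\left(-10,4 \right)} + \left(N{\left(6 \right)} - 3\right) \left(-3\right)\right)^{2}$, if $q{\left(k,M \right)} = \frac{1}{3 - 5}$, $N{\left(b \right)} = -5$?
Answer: $9216$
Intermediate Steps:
$q{\left(k,M \right)} = - \frac{1}{2}$ ($q{\left(k,M \right)} = \frac{1}{-2} = - \frac{1}{2}$)
$v{\left(m,w \right)} = 2 - \left(-10 + m\right) \left(- \frac{1}{2} + w\right)$ ($v{\left(m,w \right)} = 2 - \left(m - 10\right) \left(w - \frac{1}{2}\right) = 2 - \left(-10 + m\right) \left(- \frac{1}{2} + w\right)$)
$\left(v{\left(-10,4 \right)} + \left(N{\left(6 \right)} - 3\right) \left(-3\right)\right)^{2} = \left(\left(-3 + \frac{1}{2} \left(-10\right) + 10 \cdot 4 - \left(-10\right) 4\right) + \left(-5 - 3\right) \left(-3\right)\right)^{2} = \left(\left(-3 - 5 + 40 + 40\right) - -24\right)^{2} = \left(72 + 24\right)^{2} = 96^{2} = 9216$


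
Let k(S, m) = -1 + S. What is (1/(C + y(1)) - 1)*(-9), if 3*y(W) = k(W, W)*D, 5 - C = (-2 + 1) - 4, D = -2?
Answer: 81/10 ≈ 8.1000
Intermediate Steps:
C = 10 (C = 5 - ((-2 + 1) - 4) = 5 - (-1 - 4) = 5 - 1*(-5) = 5 + 5 = 10)
y(W) = ⅔ - 2*W/3 (y(W) = ((-1 + W)*(-2))/3 = (2 - 2*W)/3 = ⅔ - 2*W/3)
(1/(C + y(1)) - 1)*(-9) = (1/(10 + (⅔ - ⅔*1)) - 1)*(-9) = (1/(10 + (⅔ - ⅔)) - 1)*(-9) = (1/(10 + 0) - 1)*(-9) = (1/10 - 1)*(-9) = (⅒ - 1)*(-9) = -9/10*(-9) = 81/10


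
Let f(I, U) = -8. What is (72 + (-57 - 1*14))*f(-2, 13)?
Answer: -8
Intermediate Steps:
(72 + (-57 - 1*14))*f(-2, 13) = (72 + (-57 - 1*14))*(-8) = (72 + (-57 - 14))*(-8) = (72 - 71)*(-8) = 1*(-8) = -8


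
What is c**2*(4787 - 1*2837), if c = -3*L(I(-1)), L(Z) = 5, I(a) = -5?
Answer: 438750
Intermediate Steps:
c = -15 (c = -3*5 = -15)
c**2*(4787 - 1*2837) = (-15)**2*(4787 - 1*2837) = 225*(4787 - 2837) = 225*1950 = 438750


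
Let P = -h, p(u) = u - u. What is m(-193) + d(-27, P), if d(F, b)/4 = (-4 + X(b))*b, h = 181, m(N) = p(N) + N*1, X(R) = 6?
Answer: -1641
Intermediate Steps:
p(u) = 0
m(N) = N (m(N) = 0 + N*1 = 0 + N = N)
P = -181 (P = -1*181 = -181)
d(F, b) = 8*b (d(F, b) = 4*((-4 + 6)*b) = 4*(2*b) = 8*b)
m(-193) + d(-27, P) = -193 + 8*(-181) = -193 - 1448 = -1641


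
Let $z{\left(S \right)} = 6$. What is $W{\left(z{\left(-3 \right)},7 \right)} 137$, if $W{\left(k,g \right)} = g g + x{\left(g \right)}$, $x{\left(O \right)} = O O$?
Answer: $13426$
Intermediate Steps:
$x{\left(O \right)} = O^{2}$
$W{\left(k,g \right)} = 2 g^{2}$ ($W{\left(k,g \right)} = g g + g^{2} = g^{2} + g^{2} = 2 g^{2}$)
$W{\left(z{\left(-3 \right)},7 \right)} 137 = 2 \cdot 7^{2} \cdot 137 = 2 \cdot 49 \cdot 137 = 98 \cdot 137 = 13426$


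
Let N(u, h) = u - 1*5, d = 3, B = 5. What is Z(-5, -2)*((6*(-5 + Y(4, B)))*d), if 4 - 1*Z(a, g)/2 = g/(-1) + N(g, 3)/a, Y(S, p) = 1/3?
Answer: -504/5 ≈ -100.80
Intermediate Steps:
Y(S, p) = ⅓
N(u, h) = -5 + u (N(u, h) = u - 5 = -5 + u)
Z(a, g) = 8 + 2*g - 2*(-5 + g)/a (Z(a, g) = 8 - 2*(g/(-1) + (-5 + g)/a) = 8 - 2*(g*(-1) + (-5 + g)/a) = 8 - 2*(-g + (-5 + g)/a) = 8 + (2*g - 2*(-5 + g)/a) = 8 + 2*g - 2*(-5 + g)/a)
Z(-5, -2)*((6*(-5 + Y(4, B)))*d) = (2*(5 - 1*(-2) - 5*(4 - 2))/(-5))*((6*(-5 + ⅓))*3) = (2*(-⅕)*(5 + 2 - 5*2))*((6*(-14/3))*3) = (2*(-⅕)*(5 + 2 - 10))*(-28*3) = (2*(-⅕)*(-3))*(-84) = (6/5)*(-84) = -504/5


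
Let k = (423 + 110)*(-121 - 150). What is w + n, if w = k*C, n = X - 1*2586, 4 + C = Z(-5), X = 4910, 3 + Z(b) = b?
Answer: 1735640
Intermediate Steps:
Z(b) = -3 + b
C = -12 (C = -4 + (-3 - 5) = -4 - 8 = -12)
k = -144443 (k = 533*(-271) = -144443)
n = 2324 (n = 4910 - 1*2586 = 4910 - 2586 = 2324)
w = 1733316 (w = -144443*(-12) = 1733316)
w + n = 1733316 + 2324 = 1735640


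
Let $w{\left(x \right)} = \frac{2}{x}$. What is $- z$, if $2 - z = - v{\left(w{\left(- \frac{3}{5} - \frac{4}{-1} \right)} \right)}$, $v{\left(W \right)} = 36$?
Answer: $-38$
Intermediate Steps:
$z = 38$ ($z = 2 - \left(-1\right) 36 = 2 - -36 = 2 + 36 = 38$)
$- z = \left(-1\right) 38 = -38$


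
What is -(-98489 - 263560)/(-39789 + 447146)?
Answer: 362049/407357 ≈ 0.88878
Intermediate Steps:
-(-98489 - 263560)/(-39789 + 447146) = -(-362049)/407357 = -1*(-362049/407357) = 362049/407357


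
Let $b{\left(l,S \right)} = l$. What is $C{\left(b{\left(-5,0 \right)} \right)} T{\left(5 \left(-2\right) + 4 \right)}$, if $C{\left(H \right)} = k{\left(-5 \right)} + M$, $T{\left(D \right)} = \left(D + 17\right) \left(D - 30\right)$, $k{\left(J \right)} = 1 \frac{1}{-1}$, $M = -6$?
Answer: $2772$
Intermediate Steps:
$k{\left(J \right)} = -1$ ($k{\left(J \right)} = 1 \left(-1\right) = -1$)
$T{\left(D \right)} = \left(-30 + D\right) \left(17 + D\right)$ ($T{\left(D \right)} = \left(17 + D\right) \left(-30 + D\right) = \left(-30 + D\right) \left(17 + D\right)$)
$C{\left(H \right)} = -7$ ($C{\left(H \right)} = -1 - 6 = -7$)
$C{\left(b{\left(-5,0 \right)} \right)} T{\left(5 \left(-2\right) + 4 \right)} = - 7 \left(-510 + \left(5 \left(-2\right) + 4\right)^{2} - 13 \left(5 \left(-2\right) + 4\right)\right) = - 7 \left(-510 + \left(-10 + 4\right)^{2} - 13 \left(-10 + 4\right)\right) = - 7 \left(-510 + \left(-6\right)^{2} - -78\right) = - 7 \left(-510 + 36 + 78\right) = \left(-7\right) \left(-396\right) = 2772$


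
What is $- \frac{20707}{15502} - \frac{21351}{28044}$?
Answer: $- \frac{151948385}{72456348} \approx -2.0971$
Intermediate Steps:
$- \frac{20707}{15502} - \frac{21351}{28044} = \left(-20707\right) \frac{1}{15502} - \frac{7117}{9348} = - \frac{20707}{15502} - \frac{7117}{9348} = - \frac{151948385}{72456348}$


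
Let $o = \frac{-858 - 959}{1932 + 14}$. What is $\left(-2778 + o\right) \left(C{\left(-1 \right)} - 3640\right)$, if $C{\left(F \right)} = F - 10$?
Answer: $\frac{19743896055}{1946} \approx 1.0146 \cdot 10^{7}$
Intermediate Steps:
$C{\left(F \right)} = -10 + F$ ($C{\left(F \right)} = F - 10 = -10 + F$)
$o = - \frac{1817}{1946} \approx -0.93371$
$\left(-2778 + o\right) \left(C{\left(-1 \right)} - 3640\right) = \left(-2778 - \frac{1817}{1946}\right) \left(\left(-10 - 1\right) - 3640\right) = - \frac{5407805 \left(-11 - 3640\right)}{1946} = \left(- \frac{5407805}{1946}\right) \left(-3651\right) = \frac{19743896055}{1946}$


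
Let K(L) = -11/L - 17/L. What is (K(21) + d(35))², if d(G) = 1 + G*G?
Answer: 13498276/9 ≈ 1.4998e+6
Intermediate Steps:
d(G) = 1 + G²
K(L) = -28/L
(K(21) + d(35))² = (-28/21 + (1 + 35²))² = (-28*1/21 + (1 + 1225))² = (-4/3 + 1226)² = (3674/3)² = 13498276/9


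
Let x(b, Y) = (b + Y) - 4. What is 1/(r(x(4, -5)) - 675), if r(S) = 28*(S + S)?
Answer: -1/955 ≈ -0.0010471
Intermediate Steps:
x(b, Y) = -4 + Y + b (x(b, Y) = (Y + b) - 4 = -4 + Y + b)
r(S) = 56*S (r(S) = 28*(2*S) = 56*S)
1/(r(x(4, -5)) - 675) = 1/(56*(-4 - 5 + 4) - 675) = 1/(56*(-5) - 675) = 1/(-280 - 675) = 1/(-955) = -1/955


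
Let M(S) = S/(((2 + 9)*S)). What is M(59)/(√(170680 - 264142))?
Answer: -I*√93462/1028082 ≈ -0.00029736*I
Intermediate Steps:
M(S) = 1/11 (M(S) = S/((11*S)) = S*(1/(11*S)) = 1/11)
M(59)/(√(170680 - 264142)) = 1/(11*(√(170680 - 264142))) = 1/(11*(√(-93462))) = 1/(11*((I*√93462))) = (-I*√93462/93462)/11 = -I*√93462/1028082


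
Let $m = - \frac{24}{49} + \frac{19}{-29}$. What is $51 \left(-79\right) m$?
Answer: $\frac{6555183}{1421} \approx 4613.1$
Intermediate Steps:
$m = - \frac{1627}{1421}$ ($m = \left(-24\right) \frac{1}{49} + 19 \left(- \frac{1}{29}\right) = - \frac{24}{49} - \frac{19}{29} = - \frac{1627}{1421} \approx -1.145$)
$51 \left(-79\right) m = 51 \left(-79\right) \left(- \frac{1627}{1421}\right) = \left(-4029\right) \left(- \frac{1627}{1421}\right) = \frac{6555183}{1421}$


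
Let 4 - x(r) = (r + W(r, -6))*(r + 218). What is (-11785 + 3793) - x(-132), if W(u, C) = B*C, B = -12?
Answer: -13156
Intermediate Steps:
W(u, C) = -12*C
x(r) = 4 - (72 + r)*(218 + r) (x(r) = 4 - (r - 12*(-6))*(r + 218) = 4 - (r + 72)*(218 + r) = 4 - (72 + r)*(218 + r))
(-11785 + 3793) - x(-132) = (-11785 + 3793) - (-15692 - 1*(-132)**2 - 290*(-132)) = -7992 - (-15692 - 1*17424 + 38280) = -7992 - (-15692 - 17424 + 38280) = -7992 - 1*5164 = -7992 - 5164 = -13156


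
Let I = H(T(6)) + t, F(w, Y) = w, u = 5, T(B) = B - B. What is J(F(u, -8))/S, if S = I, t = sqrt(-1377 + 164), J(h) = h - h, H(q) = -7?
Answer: 0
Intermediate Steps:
T(B) = 0
J(h) = 0
t = I*sqrt(1213) (t = sqrt(-1213) = I*sqrt(1213) ≈ 34.828*I)
I = -7 + I*sqrt(1213) ≈ -7.0 + 34.828*I
S = -7 + I*sqrt(1213) ≈ -7.0 + 34.828*I
J(F(u, -8))/S = 0/(-7 + I*sqrt(1213)) = 0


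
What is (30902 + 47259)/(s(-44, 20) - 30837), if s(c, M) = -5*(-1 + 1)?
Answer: -78161/30837 ≈ -2.5346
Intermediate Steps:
s(c, M) = 0 (s(c, M) = -5*0 = 0)
(30902 + 47259)/(s(-44, 20) - 30837) = (30902 + 47259)/(0 - 30837) = 78161/(-30837) = 78161*(-1/30837) = -78161/30837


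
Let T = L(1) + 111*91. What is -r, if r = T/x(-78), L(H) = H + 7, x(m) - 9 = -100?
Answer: 10109/91 ≈ 111.09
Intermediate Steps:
x(m) = -91 (x(m) = 9 - 100 = -91)
L(H) = 7 + H
T = 10109 (T = (7 + 1) + 111*91 = 8 + 10101 = 10109)
r = -10109/91 (r = 10109/(-91) = 10109*(-1/91) = -10109/91 ≈ -111.09)
-r = -1*(-10109/91) = 10109/91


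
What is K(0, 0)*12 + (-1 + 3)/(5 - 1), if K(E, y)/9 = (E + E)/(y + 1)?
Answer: ½ ≈ 0.50000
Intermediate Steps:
K(E, y) = 18*E/(1 + y) (K(E, y) = 9*((E + E)/(y + 1)) = 9*((2*E)/(1 + y)) = 9*(2*E/(1 + y)) = 18*E/(1 + y))
K(0, 0)*12 + (-1 + 3)/(5 - 1) = (18*0/(1 + 0))*12 + (-1 + 3)/(5 - 1) = (18*0/1)*12 + 2/4 = (18*0*1)*12 + 2*(¼) = 0*12 + ½ = 0 + ½ = ½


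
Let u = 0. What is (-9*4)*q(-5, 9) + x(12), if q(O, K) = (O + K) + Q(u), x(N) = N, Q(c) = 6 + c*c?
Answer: -348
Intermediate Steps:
Q(c) = 6 + c²
q(O, K) = 6 + K + O (q(O, K) = (O + K) + (6 + 0²) = (K + O) + (6 + 0) = (K + O) + 6 = 6 + K + O)
(-9*4)*q(-5, 9) + x(12) = (-9*4)*(6 + 9 - 5) + 12 = -36*10 + 12 = -360 + 12 = -348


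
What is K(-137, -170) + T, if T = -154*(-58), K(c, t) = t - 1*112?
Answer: 8650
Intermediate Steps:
K(c, t) = -112 + t (K(c, t) = t - 112 = -112 + t)
T = 8932
K(-137, -170) + T = (-112 - 170) + 8932 = -282 + 8932 = 8650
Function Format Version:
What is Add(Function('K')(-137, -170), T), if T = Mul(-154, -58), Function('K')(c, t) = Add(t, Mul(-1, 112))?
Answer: 8650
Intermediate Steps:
Function('K')(c, t) = Add(-112, t) (Function('K')(c, t) = Add(t, -112) = Add(-112, t))
T = 8932
Add(Function('K')(-137, -170), T) = Add(Add(-112, -170), 8932) = Add(-282, 8932) = 8650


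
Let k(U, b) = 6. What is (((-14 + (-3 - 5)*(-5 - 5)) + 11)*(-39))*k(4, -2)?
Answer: -18018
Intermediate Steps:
(((-14 + (-3 - 5)*(-5 - 5)) + 11)*(-39))*k(4, -2) = (((-14 + (-3 - 5)*(-5 - 5)) + 11)*(-39))*6 = (((-14 - 8*(-10)) + 11)*(-39))*6 = (((-14 + 80) + 11)*(-39))*6 = ((66 + 11)*(-39))*6 = (77*(-39))*6 = -3003*6 = -18018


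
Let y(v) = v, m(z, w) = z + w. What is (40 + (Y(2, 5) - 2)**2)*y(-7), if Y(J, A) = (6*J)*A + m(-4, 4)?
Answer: -23828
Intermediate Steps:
m(z, w) = w + z
Y(J, A) = 6*A*J (Y(J, A) = (6*J)*A + (4 - 4) = 6*A*J + 0 = 6*A*J)
(40 + (Y(2, 5) - 2)**2)*y(-7) = (40 + (6*5*2 - 2)**2)*(-7) = (40 + (60 - 2)**2)*(-7) = (40 + 58**2)*(-7) = (40 + 3364)*(-7) = 3404*(-7) = -23828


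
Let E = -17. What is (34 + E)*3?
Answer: 51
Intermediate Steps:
(34 + E)*3 = (34 - 17)*3 = 17*3 = 51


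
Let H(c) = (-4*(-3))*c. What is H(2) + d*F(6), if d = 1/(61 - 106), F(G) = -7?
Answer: 1087/45 ≈ 24.156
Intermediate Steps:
H(c) = 12*c
d = -1/45 (d = 1/(-45) = -1/45 ≈ -0.022222)
H(2) + d*F(6) = 12*2 - 1/45*(-7) = 24 + 7/45 = 1087/45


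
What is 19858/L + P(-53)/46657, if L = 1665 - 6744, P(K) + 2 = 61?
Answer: -926215045/236970903 ≈ -3.9086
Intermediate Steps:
P(K) = 59 (P(K) = -2 + 61 = 59)
L = -5079
19858/L + P(-53)/46657 = 19858/(-5079) + 59/46657 = 19858*(-1/5079) + 59*(1/46657) = -19858/5079 + 59/46657 = -926215045/236970903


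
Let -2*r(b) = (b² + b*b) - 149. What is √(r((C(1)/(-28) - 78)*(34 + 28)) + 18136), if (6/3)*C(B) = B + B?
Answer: I*√4584460967/14 ≈ 4836.3*I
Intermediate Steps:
C(B) = B (C(B) = (B + B)/2 = (2*B)/2 = B)
r(b) = 149/2 - b² (r(b) = -((b² + b*b) - 149)/2 = -((b² + b²) - 149)/2 = -(2*b² - 149)/2 = -(-149 + 2*b²)/2 = 149/2 - b²)
√(r((C(1)/(-28) - 78)*(34 + 28)) + 18136) = √((149/2 - ((1/(-28) - 78)*(34 + 28))²) + 18136) = √((149/2 - ((1*(-1/28) - 78)*62)²) + 18136) = √((149/2 - ((-1/28 - 78)*62)²) + 18136) = √((149/2 - (-2185/28*62)²) + 18136) = √((149/2 - (-67735/14)²) + 18136) = √((149/2 - 1*4588030225/196) + 18136) = √((149/2 - 4588030225/196) + 18136) = √(-4588015623/196 + 18136) = √(-4584460967/196) = I*√4584460967/14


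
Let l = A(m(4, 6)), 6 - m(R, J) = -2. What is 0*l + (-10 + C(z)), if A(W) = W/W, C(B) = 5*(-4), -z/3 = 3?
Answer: -30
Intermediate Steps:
z = -9 (z = -3*3 = -9)
m(R, J) = 8 (m(R, J) = 6 - 1*(-2) = 6 + 2 = 8)
C(B) = -20
A(W) = 1
l = 1
0*l + (-10 + C(z)) = 0*1 + (-10 - 20) = 0 - 30 = -30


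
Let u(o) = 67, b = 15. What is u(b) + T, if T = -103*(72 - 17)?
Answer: -5598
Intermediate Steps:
T = -5665 (T = -103*55 = -5665)
u(b) + T = 67 - 5665 = -5598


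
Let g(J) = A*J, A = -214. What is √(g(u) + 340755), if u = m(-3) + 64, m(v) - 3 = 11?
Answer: 3*√36007 ≈ 569.27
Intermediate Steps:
m(v) = 14 (m(v) = 3 + 11 = 14)
u = 78 (u = 14 + 64 = 78)
g(J) = -214*J
√(g(u) + 340755) = √(-214*78 + 340755) = √(-16692 + 340755) = √324063 = 3*√36007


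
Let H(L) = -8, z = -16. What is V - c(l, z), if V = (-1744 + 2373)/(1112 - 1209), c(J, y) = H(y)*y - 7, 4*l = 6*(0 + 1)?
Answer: -12366/97 ≈ -127.48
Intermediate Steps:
l = 3/2 (l = (6*(0 + 1))/4 = (6*1)/4 = (¼)*6 = 3/2 ≈ 1.5000)
c(J, y) = -7 - 8*y (c(J, y) = -8*y - 7 = -7 - 8*y)
V = -629/97 (V = 629/(-97) = 629*(-1/97) = -629/97 ≈ -6.4845)
V - c(l, z) = -629/97 - (-7 - 8*(-16)) = -629/97 - (-7 + 128) = -629/97 - 1*121 = -629/97 - 121 = -12366/97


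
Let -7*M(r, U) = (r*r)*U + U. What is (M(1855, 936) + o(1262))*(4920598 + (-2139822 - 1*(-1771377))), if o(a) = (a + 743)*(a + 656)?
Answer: -14539035913536518/7 ≈ -2.0770e+15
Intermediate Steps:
M(r, U) = -U/7 - U*r**2/7 (M(r, U) = -((r*r)*U + U)/7 = -(r**2*U + U)/7 = -(U*r**2 + U)/7 = -(U + U*r**2)/7 = -U/7 - U*r**2/7)
o(a) = (656 + a)*(743 + a) (o(a) = (743 + a)*(656 + a) = (656 + a)*(743 + a))
(M(1855, 936) + o(1262))*(4920598 + (-2139822 - 1*(-1771377))) = (-1/7*936*(1 + 1855**2) + (487408 + 1262**2 + 1399*1262))*(4920598 + (-2139822 - 1*(-1771377))) = (-1/7*936*(1 + 3441025) + (487408 + 1592644 + 1765538))*(4920598 + (-2139822 + 1771377)) = (-1/7*936*3441026 + 3845590)*(4920598 - 368445) = (-3220800336/7 + 3845590)*4552153 = -3193881206/7*4552153 = -14539035913536518/7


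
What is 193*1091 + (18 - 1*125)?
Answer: 210456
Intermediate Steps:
193*1091 + (18 - 1*125) = 210563 + (18 - 125) = 210563 - 107 = 210456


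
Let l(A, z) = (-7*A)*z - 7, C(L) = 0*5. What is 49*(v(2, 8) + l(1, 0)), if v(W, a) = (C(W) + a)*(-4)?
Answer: -1911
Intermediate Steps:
C(L) = 0
l(A, z) = -7 - 7*A*z (l(A, z) = -7*A*z - 7 = -7 - 7*A*z)
v(W, a) = -4*a (v(W, a) = (0 + a)*(-4) = a*(-4) = -4*a)
49*(v(2, 8) + l(1, 0)) = 49*(-4*8 + (-7 - 7*1*0)) = 49*(-32 + (-7 + 0)) = 49*(-32 - 7) = 49*(-39) = -1911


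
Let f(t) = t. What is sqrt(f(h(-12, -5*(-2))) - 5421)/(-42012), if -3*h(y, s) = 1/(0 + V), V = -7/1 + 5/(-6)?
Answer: -I*sqrt(11974895)/1974564 ≈ -0.0017525*I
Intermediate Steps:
V = -47/6 (V = -7*1 + 5*(-1/6) = -7 - 5/6 = -47/6 ≈ -7.8333)
h(y, s) = 2/47 (h(y, s) = -1/(3*(0 - 47/6)) = -1/(3*(-47/6)) = -1/3*(-6/47) = 2/47)
sqrt(f(h(-12, -5*(-2))) - 5421)/(-42012) = sqrt(2/47 - 5421)/(-42012) = sqrt(-254785/47)*(-1/42012) = (I*sqrt(11974895)/47)*(-1/42012) = -I*sqrt(11974895)/1974564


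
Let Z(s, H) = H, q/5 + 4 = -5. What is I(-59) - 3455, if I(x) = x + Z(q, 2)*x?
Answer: -3632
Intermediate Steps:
q = -45 (q = -20 + 5*(-5) = -20 - 25 = -45)
I(x) = 3*x (I(x) = x + 2*x = 3*x)
I(-59) - 3455 = 3*(-59) - 3455 = -177 - 3455 = -3632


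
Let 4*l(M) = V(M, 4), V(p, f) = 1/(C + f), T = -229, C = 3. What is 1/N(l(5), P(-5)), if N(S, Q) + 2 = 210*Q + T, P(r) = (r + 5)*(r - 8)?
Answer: -1/231 ≈ -0.0043290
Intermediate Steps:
V(p, f) = 1/(3 + f)
l(M) = 1/28 (l(M) = 1/(4*(3 + 4)) = (¼)/7 = (¼)*(⅐) = 1/28)
P(r) = (-8 + r)*(5 + r) (P(r) = (5 + r)*(-8 + r) = (-8 + r)*(5 + r))
N(S, Q) = -231 + 210*Q (N(S, Q) = -2 + (210*Q - 229) = -2 + (-229 + 210*Q) = -231 + 210*Q)
1/N(l(5), P(-5)) = 1/(-231 + 210*(-40 + (-5)² - 3*(-5))) = 1/(-231 + 210*(-40 + 25 + 15)) = 1/(-231 + 210*0) = 1/(-231 + 0) = 1/(-231) = -1/231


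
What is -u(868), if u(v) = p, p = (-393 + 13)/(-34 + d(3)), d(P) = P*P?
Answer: -76/5 ≈ -15.200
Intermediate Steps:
d(P) = P**2
p = 76/5 (p = (-393 + 13)/(-34 + 3**2) = -380/(-34 + 9) = -380/(-25) = -380*(-1/25) = 76/5 ≈ 15.200)
u(v) = 76/5
-u(868) = -1*76/5 = -76/5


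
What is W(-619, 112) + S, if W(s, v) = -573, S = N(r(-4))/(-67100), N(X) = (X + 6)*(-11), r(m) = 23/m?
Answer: -13981199/24400 ≈ -573.00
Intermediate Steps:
N(X) = -66 - 11*X (N(X) = (6 + X)*(-11) = -66 - 11*X)
S = 1/24400 (S = (-66 - 253/(-4))/(-67100) = (-66 - 253*(-1)/4)*(-1/67100) = (-66 - 11*(-23/4))*(-1/67100) = (-66 + 253/4)*(-1/67100) = -11/4*(-1/67100) = 1/24400 ≈ 4.0984e-5)
W(-619, 112) + S = -573 + 1/24400 = -13981199/24400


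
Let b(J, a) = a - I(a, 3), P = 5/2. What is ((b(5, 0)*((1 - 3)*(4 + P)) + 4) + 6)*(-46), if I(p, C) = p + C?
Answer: -2254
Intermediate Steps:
P = 5/2 (P = 5*(½) = 5/2 ≈ 2.5000)
I(p, C) = C + p
b(J, a) = -3 (b(J, a) = a - (3 + a) = a + (-3 - a) = -3)
((b(5, 0)*((1 - 3)*(4 + P)) + 4) + 6)*(-46) = ((-3*(1 - 3)*(4 + 5/2) + 4) + 6)*(-46) = ((-(-6)*13/2 + 4) + 6)*(-46) = ((-3*(-13) + 4) + 6)*(-46) = ((39 + 4) + 6)*(-46) = (43 + 6)*(-46) = 49*(-46) = -2254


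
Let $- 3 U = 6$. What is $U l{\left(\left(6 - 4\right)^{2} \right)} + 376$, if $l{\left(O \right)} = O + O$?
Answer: $360$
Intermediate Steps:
$l{\left(O \right)} = 2 O$
$U = -2$ ($U = \left(- \frac{1}{3}\right) 6 = -2$)
$U l{\left(\left(6 - 4\right)^{2} \right)} + 376 = - 2 \cdot 2 \left(6 - 4\right)^{2} + 376 = - 2 \cdot 2 \cdot 2^{2} + 376 = - 2 \cdot 2 \cdot 4 + 376 = \left(-2\right) 8 + 376 = -16 + 376 = 360$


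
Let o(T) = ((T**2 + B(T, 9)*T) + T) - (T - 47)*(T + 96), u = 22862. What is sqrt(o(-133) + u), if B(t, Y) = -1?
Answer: sqrt(33891) ≈ 184.09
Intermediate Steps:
o(T) = T**2 - (-47 + T)*(96 + T) (o(T) = ((T**2 - T) + T) - (T - 47)*(T + 96) = T**2 - (-47 + T)*(96 + T))
sqrt(o(-133) + u) = sqrt((4512 - 49*(-133)) + 22862) = sqrt((4512 + 6517) + 22862) = sqrt(11029 + 22862) = sqrt(33891)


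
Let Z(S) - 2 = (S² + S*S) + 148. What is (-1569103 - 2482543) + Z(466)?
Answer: -3617184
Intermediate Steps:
Z(S) = 150 + 2*S² (Z(S) = 2 + ((S² + S*S) + 148) = 2 + ((S² + S²) + 148) = 2 + (2*S² + 148) = 2 + (148 + 2*S²) = 150 + 2*S²)
(-1569103 - 2482543) + Z(466) = (-1569103 - 2482543) + (150 + 2*466²) = -4051646 + (150 + 2*217156) = -4051646 + (150 + 434312) = -4051646 + 434462 = -3617184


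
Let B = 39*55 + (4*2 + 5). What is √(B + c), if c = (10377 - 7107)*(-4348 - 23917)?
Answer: 2*I*√23106098 ≈ 9613.8*I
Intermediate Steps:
B = 2158 (B = 2145 + (8 + 5) = 2145 + 13 = 2158)
c = -92426550 (c = 3270*(-28265) = -92426550)
√(B + c) = √(2158 - 92426550) = √(-92424392) = 2*I*√23106098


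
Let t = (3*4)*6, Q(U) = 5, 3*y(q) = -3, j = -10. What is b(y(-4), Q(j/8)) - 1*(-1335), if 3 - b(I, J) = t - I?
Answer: 1265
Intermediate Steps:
y(q) = -1 (y(q) = (⅓)*(-3) = -1)
t = 72 (t = 12*6 = 72)
b(I, J) = -69 + I (b(I, J) = 3 - (72 - I) = 3 + (-72 + I) = -69 + I)
b(y(-4), Q(j/8)) - 1*(-1335) = (-69 - 1) - 1*(-1335) = -70 + 1335 = 1265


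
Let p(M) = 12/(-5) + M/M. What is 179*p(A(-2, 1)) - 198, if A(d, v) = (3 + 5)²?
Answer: -2243/5 ≈ -448.60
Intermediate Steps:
A(d, v) = 64 (A(d, v) = 8² = 64)
p(M) = -7/5 (p(M) = 12*(-⅕) + 1 = -12/5 + 1 = -7/5)
179*p(A(-2, 1)) - 198 = 179*(-7/5) - 198 = -1253/5 - 198 = -2243/5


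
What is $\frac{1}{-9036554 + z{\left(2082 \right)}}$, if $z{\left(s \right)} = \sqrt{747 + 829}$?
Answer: $- \frac{4518277}{40829654096670} - \frac{\sqrt{394}}{40829654096670} \approx -1.1066 \cdot 10^{-7}$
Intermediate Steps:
$z{\left(s \right)} = 2 \sqrt{394}$ ($z{\left(s \right)} = \sqrt{1576} = 2 \sqrt{394}$)
$\frac{1}{-9036554 + z{\left(2082 \right)}} = \frac{1}{-9036554 + 2 \sqrt{394}}$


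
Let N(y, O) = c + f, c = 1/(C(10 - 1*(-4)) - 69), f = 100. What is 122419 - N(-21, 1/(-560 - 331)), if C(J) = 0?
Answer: 8440012/69 ≈ 1.2232e+5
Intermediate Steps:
c = -1/69 (c = 1/(0 - 69) = 1/(-69) = -1/69 ≈ -0.014493)
N(y, O) = 6899/69 (N(y, O) = -1/69 + 100 = 6899/69)
122419 - N(-21, 1/(-560 - 331)) = 122419 - 1*6899/69 = 122419 - 6899/69 = 8440012/69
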